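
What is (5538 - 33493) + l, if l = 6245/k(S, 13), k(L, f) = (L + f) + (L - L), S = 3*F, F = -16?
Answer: -196934/7 ≈ -28133.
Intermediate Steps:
S = -48 (S = 3*(-16) = -48)
k(L, f) = L + f (k(L, f) = (L + f) + 0 = L + f)
l = -1249/7 (l = 6245/(-48 + 13) = 6245/(-35) = 6245*(-1/35) = -1249/7 ≈ -178.43)
(5538 - 33493) + l = (5538 - 33493) - 1249/7 = -27955 - 1249/7 = -196934/7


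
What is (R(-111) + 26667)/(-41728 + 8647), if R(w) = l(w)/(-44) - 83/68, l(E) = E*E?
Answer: -9868273/12372294 ≈ -0.79761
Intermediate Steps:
l(E) = E**2
R(w) = -83/68 - w**2/44 (R(w) = w**2/(-44) - 83/68 = w**2*(-1/44) - 83*1/68 = -w**2/44 - 83/68 = -83/68 - w**2/44)
(R(-111) + 26667)/(-41728 + 8647) = ((-83/68 - 1/44*(-111)**2) + 26667)/(-41728 + 8647) = ((-83/68 - 1/44*12321) + 26667)/(-33081) = ((-83/68 - 12321/44) + 26667)*(-1/33081) = (-105185/374 + 26667)*(-1/33081) = (9868273/374)*(-1/33081) = -9868273/12372294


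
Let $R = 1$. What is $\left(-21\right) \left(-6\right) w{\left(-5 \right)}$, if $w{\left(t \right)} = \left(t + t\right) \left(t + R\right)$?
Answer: $5040$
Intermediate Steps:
$w{\left(t \right)} = 2 t \left(1 + t\right)$ ($w{\left(t \right)} = \left(t + t\right) \left(t + 1\right) = 2 t \left(1 + t\right)$)
$\left(-21\right) \left(-6\right) w{\left(-5 \right)} = \left(-21\right) \left(-6\right) 2 \left(-5\right) \left(1 - 5\right) = 126 \cdot 2 \left(-5\right) \left(-4\right) = 126 \cdot 40 = 5040$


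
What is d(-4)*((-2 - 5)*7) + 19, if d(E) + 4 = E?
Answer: 411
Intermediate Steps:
d(E) = -4 + E
d(-4)*((-2 - 5)*7) + 19 = (-4 - 4)*((-2 - 5)*7) + 19 = -(-56)*7 + 19 = -8*(-49) + 19 = 392 + 19 = 411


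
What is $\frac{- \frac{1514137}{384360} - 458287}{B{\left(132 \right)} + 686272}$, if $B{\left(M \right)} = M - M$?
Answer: $- \frac{176148705457}{263775505920} \approx -0.6678$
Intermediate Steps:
$B{\left(M \right)} = 0$
$\frac{- \frac{1514137}{384360} - 458287}{B{\left(132 \right)} + 686272} = \frac{- \frac{1514137}{384360} - 458287}{0 + 686272} = \frac{\left(-1514137\right) \frac{1}{384360} - 458287}{686272} = \left(- \frac{1514137}{384360} - 458287\right) \frac{1}{686272} = \left(- \frac{176148705457}{384360}\right) \frac{1}{686272} = - \frac{176148705457}{263775505920}$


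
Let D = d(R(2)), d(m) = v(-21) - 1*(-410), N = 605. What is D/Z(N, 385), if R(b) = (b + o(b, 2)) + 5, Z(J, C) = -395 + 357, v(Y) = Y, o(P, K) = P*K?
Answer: -389/38 ≈ -10.237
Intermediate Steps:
o(P, K) = K*P
Z(J, C) = -38
R(b) = 5 + 3*b (R(b) = (b + 2*b) + 5 = 3*b + 5 = 5 + 3*b)
d(m) = 389 (d(m) = -21 - 1*(-410) = -21 + 410 = 389)
D = 389
D/Z(N, 385) = 389/(-38) = 389*(-1/38) = -389/38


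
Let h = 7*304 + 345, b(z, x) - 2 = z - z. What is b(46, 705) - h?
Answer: -2471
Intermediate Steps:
b(z, x) = 2 (b(z, x) = 2 + (z - z) = 2 + 0 = 2)
h = 2473 (h = 2128 + 345 = 2473)
b(46, 705) - h = 2 - 1*2473 = 2 - 2473 = -2471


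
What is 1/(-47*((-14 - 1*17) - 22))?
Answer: 1/2491 ≈ 0.00040145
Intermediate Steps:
1/(-47*((-14 - 1*17) - 22)) = 1/(-47*((-14 - 17) - 22)) = 1/(-47*(-31 - 22)) = 1/(-47*(-53)) = 1/2491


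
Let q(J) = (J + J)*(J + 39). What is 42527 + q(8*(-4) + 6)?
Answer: 41851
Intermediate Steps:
q(J) = 2*J*(39 + J) (q(J) = (2*J)*(39 + J) = 2*J*(39 + J))
42527 + q(8*(-4) + 6) = 42527 + 2*(8*(-4) + 6)*(39 + (8*(-4) + 6)) = 42527 + 2*(-32 + 6)*(39 + (-32 + 6)) = 42527 + 2*(-26)*(39 - 26) = 42527 + 2*(-26)*13 = 42527 - 676 = 41851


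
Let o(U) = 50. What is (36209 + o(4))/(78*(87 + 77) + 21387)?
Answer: 36259/34179 ≈ 1.0609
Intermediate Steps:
(36209 + o(4))/(78*(87 + 77) + 21387) = (36209 + 50)/(78*(87 + 77) + 21387) = 36259/(78*164 + 21387) = 36259/(12792 + 21387) = 36259/34179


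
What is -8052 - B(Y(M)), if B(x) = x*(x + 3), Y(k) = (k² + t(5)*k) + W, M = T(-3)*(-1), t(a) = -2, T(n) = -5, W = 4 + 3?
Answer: -8602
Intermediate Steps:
W = 7
M = 5 (M = -5*(-1) = 5)
Y(k) = 7 + k² - 2*k (Y(k) = (k² - 2*k) + 7 = 7 + k² - 2*k)
B(x) = x*(3 + x)
-8052 - B(Y(M)) = -8052 - (7 + 5² - 2*5)*(3 + (7 + 5² - 2*5)) = -8052 - (7 + 25 - 10)*(3 + (7 + 25 - 10)) = -8052 - 22*(3 + 22) = -8052 - 22*25 = -8052 - 1*550 = -8052 - 550 = -8602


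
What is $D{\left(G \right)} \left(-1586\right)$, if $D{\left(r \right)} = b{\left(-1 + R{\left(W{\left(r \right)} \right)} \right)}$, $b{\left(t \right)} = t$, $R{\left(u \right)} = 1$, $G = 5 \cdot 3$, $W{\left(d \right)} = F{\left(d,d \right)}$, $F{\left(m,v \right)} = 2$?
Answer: $0$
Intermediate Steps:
$W{\left(d \right)} = 2$
$G = 15$
$D{\left(r \right)} = 0$ ($D{\left(r \right)} = -1 + 1 = 0$)
$D{\left(G \right)} \left(-1586\right) = 0 \left(-1586\right) = 0$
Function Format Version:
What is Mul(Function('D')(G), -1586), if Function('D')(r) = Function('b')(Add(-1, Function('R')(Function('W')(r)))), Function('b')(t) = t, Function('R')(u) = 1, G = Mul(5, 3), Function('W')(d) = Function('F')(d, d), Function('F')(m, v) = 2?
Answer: 0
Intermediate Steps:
Function('W')(d) = 2
G = 15
Function('D')(r) = 0 (Function('D')(r) = Add(-1, 1) = 0)
Mul(Function('D')(G), -1586) = Mul(0, -1586) = 0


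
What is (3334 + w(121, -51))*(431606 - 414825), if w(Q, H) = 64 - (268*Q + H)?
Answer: -486296599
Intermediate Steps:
w(Q, H) = 64 - H - 268*Q (w(Q, H) = 64 - (H + 268*Q) = 64 + (-H - 268*Q) = 64 - H - 268*Q)
(3334 + w(121, -51))*(431606 - 414825) = (3334 + (64 - 1*(-51) - 268*121))*(431606 - 414825) = (3334 + (64 + 51 - 32428))*16781 = (3334 - 32313)*16781 = -28979*16781 = -486296599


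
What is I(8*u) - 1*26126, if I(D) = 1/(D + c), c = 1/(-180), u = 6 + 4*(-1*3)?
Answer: -225754946/8641 ≈ -26126.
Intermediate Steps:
u = -6 (u = 6 + 4*(-3) = 6 - 12 = -6)
c = -1/180 ≈ -0.0055556
I(D) = 1/(-1/180 + D) (I(D) = 1/(D - 1/180) = 1/(-1/180 + D))
I(8*u) - 1*26126 = 180/(-1 + 180*(8*(-6))) - 1*26126 = 180/(-1 + 180*(-48)) - 26126 = 180/(-1 - 8640) - 26126 = 180/(-8641) - 26126 = 180*(-1/8641) - 26126 = -180/8641 - 26126 = -225754946/8641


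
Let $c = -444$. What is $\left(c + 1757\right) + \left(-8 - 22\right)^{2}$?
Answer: $2213$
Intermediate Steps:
$\left(c + 1757\right) + \left(-8 - 22\right)^{2} = \left(-444 + 1757\right) + \left(-8 - 22\right)^{2} = 1313 + \left(-30\right)^{2} = 1313 + 900 = 2213$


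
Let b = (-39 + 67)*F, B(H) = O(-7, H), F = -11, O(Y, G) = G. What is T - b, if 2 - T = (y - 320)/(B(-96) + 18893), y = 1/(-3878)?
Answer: 22598618421/72894766 ≈ 310.02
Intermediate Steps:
B(H) = H
y = -1/3878 ≈ -0.00025787
b = -308 (b = (-39 + 67)*(-11) = 28*(-11) = -308)
T = 147030493/72894766 (T = 2 - (-1/3878 - 320)/(-96 + 18893) = 2 - (-1240961)/(3878*18797) = 2 - 1*(-1240961/72894766) = 2 + 1240961/72894766 = 147030493/72894766 ≈ 2.0170)
T - b = 147030493/72894766 - 1*(-308) = 147030493/72894766 + 308 = 22598618421/72894766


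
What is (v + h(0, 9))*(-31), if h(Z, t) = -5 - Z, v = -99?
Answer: 3224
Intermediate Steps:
(v + h(0, 9))*(-31) = (-99 + (-5 - 1*0))*(-31) = (-99 + (-5 + 0))*(-31) = (-99 - 5)*(-31) = -104*(-31) = 3224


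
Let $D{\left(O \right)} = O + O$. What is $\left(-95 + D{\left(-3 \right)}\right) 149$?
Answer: $-15049$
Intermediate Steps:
$D{\left(O \right)} = 2 O$
$\left(-95 + D{\left(-3 \right)}\right) 149 = \left(-95 + 2 \left(-3\right)\right) 149 = \left(-95 - 6\right) 149 = \left(-101\right) 149 = -15049$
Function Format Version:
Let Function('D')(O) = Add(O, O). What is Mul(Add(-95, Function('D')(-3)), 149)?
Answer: -15049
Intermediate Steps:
Function('D')(O) = Mul(2, O)
Mul(Add(-95, Function('D')(-3)), 149) = Mul(Add(-95, Mul(2, -3)), 149) = Mul(Add(-95, -6), 149) = Mul(-101, 149) = -15049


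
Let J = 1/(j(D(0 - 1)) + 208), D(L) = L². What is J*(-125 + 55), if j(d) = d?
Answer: -70/209 ≈ -0.33493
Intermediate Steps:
J = 1/209 (J = 1/((0 - 1)² + 208) = 1/((-1)² + 208) = 1/(1 + 208) = 1/209 ≈ 0.0047847)
J*(-125 + 55) = (-125 + 55)/209 = (1/209)*(-70) = -70/209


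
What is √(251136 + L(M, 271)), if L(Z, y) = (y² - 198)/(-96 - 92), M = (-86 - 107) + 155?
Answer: 5*√88623811/94 ≈ 500.75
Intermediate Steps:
M = -38 (M = -193 + 155 = -38)
L(Z, y) = 99/94 - y²/188 (L(Z, y) = (-198 + y²)/(-188) = (-198 + y²)*(-1/188) = 99/94 - y²/188)
√(251136 + L(M, 271)) = √(251136 + (99/94 - 1/188*271²)) = √(251136 + (99/94 - 1/188*73441)) = √(251136 + (99/94 - 73441/188)) = √(251136 - 73243/188) = √(47140325/188) = 5*√88623811/94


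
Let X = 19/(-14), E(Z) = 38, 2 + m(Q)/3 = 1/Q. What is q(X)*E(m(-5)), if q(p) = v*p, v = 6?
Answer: -2166/7 ≈ -309.43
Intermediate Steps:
m(Q) = -6 + 3/Q
X = -19/14 (X = 19*(-1/14) = -19/14 ≈ -1.3571)
q(p) = 6*p
q(X)*E(m(-5)) = (6*(-19/14))*38 = -57/7*38 = -2166/7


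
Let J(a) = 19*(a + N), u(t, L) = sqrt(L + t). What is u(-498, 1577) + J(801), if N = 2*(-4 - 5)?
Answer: 14877 + sqrt(1079) ≈ 14910.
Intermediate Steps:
N = -18 (N = 2*(-9) = -18)
J(a) = -342 + 19*a (J(a) = 19*(a - 18) = 19*(-18 + a) = -342 + 19*a)
u(-498, 1577) + J(801) = sqrt(1577 - 498) + (-342 + 19*801) = sqrt(1079) + (-342 + 15219) = sqrt(1079) + 14877 = 14877 + sqrt(1079)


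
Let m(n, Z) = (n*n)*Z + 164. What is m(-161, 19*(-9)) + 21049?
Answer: -4411278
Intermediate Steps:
m(n, Z) = 164 + Z*n**2 (m(n, Z) = n**2*Z + 164 = Z*n**2 + 164 = 164 + Z*n**2)
m(-161, 19*(-9)) + 21049 = (164 + (19*(-9))*(-161)**2) + 21049 = (164 - 171*25921) + 21049 = (164 - 4432491) + 21049 = -4432327 + 21049 = -4411278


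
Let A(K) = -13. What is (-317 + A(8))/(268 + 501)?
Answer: -330/769 ≈ -0.42913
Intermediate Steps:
(-317 + A(8))/(268 + 501) = (-317 - 13)/(268 + 501) = -330/769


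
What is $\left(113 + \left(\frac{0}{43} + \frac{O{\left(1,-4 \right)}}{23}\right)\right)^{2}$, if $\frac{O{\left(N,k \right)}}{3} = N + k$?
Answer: $\frac{6708100}{529} \approx 12681.0$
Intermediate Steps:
$O{\left(N,k \right)} = 3 N + 3 k$ ($O{\left(N,k \right)} = 3 \left(N + k\right) = 3 N + 3 k$)
$\left(113 + \left(\frac{0}{43} + \frac{O{\left(1,-4 \right)}}{23}\right)\right)^{2} = \left(113 + \left(\frac{0}{43} + \frac{3 \cdot 1 + 3 \left(-4\right)}{23}\right)\right)^{2} = \left(113 + \left(0 \cdot \frac{1}{43} + \left(3 - 12\right) \frac{1}{23}\right)\right)^{2} = \left(113 + \left(0 - \frac{9}{23}\right)\right)^{2} = \left(113 - \frac{9}{23}\right)^{2} = \left(\frac{2590}{23}\right)^{2} = \frac{6708100}{529}$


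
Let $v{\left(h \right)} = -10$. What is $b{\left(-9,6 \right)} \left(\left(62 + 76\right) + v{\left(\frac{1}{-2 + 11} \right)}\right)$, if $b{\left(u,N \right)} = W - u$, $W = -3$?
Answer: $768$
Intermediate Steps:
$b{\left(u,N \right)} = -3 - u$
$b{\left(-9,6 \right)} \left(\left(62 + 76\right) + v{\left(\frac{1}{-2 + 11} \right)}\right) = \left(-3 - -9\right) \left(\left(62 + 76\right) - 10\right) = \left(-3 + 9\right) \left(138 - 10\right) = 6 \cdot 128 = 768$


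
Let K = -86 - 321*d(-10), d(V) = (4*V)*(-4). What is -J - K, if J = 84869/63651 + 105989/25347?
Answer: 3952005651080/76826757 ≈ 51441.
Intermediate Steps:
J = 423689542/76826757 (J = 84869*(1/63651) + 105989*(1/25347) = 84869/63651 + 105989/25347 = 423689542/76826757 ≈ 5.5149)
d(V) = -16*V
K = -51446 (K = -86 - (-5136)*(-10) = -86 - 321*160 = -86 - 51360 = -51446)
-J - K = -1*423689542/76826757 - 1*(-51446) = -423689542/76826757 + 51446 = 3952005651080/76826757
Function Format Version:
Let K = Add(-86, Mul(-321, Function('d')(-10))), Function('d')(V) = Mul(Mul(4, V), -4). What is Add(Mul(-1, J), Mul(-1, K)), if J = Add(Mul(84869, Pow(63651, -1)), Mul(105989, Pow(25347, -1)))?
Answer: Rational(3952005651080, 76826757) ≈ 51441.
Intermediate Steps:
J = Rational(423689542, 76826757) (J = Add(Mul(84869, Rational(1, 63651)), Mul(105989, Rational(1, 25347))) = Add(Rational(84869, 63651), Rational(105989, 25347)) = Rational(423689542, 76826757) ≈ 5.5149)
Function('d')(V) = Mul(-16, V)
K = -51446 (K = Add(-86, Mul(-321, Mul(-16, -10))) = Add(-86, Mul(-321, 160)) = Add(-86, -51360) = -51446)
Add(Mul(-1, J), Mul(-1, K)) = Add(Mul(-1, Rational(423689542, 76826757)), Mul(-1, -51446)) = Add(Rational(-423689542, 76826757), 51446) = Rational(3952005651080, 76826757)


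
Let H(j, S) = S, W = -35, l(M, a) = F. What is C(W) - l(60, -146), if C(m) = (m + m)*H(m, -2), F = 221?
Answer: -81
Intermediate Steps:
l(M, a) = 221
C(m) = -4*m (C(m) = (m + m)*(-2) = (2*m)*(-2) = -4*m)
C(W) - l(60, -146) = -4*(-35) - 1*221 = 140 - 221 = -81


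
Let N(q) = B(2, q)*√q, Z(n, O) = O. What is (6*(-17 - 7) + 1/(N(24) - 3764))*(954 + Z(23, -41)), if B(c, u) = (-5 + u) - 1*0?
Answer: -465379922909/3539758 - 17347*√6/7079516 ≈ -1.3147e+5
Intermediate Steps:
B(c, u) = -5 + u (B(c, u) = (-5 + u) + 0 = -5 + u)
N(q) = √q*(-5 + q) (N(q) = (-5 + q)*√q = √q*(-5 + q))
(6*(-17 - 7) + 1/(N(24) - 3764))*(954 + Z(23, -41)) = (6*(-17 - 7) + 1/(√24*(-5 + 24) - 3764))*(954 - 41) = (6*(-24) + 1/((2*√6)*19 - 3764))*913 = (-144 + 1/(38*√6 - 3764))*913 = (-144 + 1/(-3764 + 38*√6))*913 = -131472 + 913/(-3764 + 38*√6)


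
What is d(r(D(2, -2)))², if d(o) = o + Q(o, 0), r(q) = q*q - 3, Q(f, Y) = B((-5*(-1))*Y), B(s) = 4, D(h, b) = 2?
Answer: 25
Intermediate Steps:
Q(f, Y) = 4
r(q) = -3 + q² (r(q) = q² - 3 = -3 + q²)
d(o) = 4 + o (d(o) = o + 4 = 4 + o)
d(r(D(2, -2)))² = (4 + (-3 + 2²))² = (4 + (-3 + 4))² = (4 + 1)² = 5² = 25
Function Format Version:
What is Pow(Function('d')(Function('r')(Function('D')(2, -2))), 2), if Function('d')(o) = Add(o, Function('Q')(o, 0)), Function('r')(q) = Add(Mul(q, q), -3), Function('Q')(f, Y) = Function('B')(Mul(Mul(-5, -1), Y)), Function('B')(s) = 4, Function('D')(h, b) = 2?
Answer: 25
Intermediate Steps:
Function('Q')(f, Y) = 4
Function('r')(q) = Add(-3, Pow(q, 2)) (Function('r')(q) = Add(Pow(q, 2), -3) = Add(-3, Pow(q, 2)))
Function('d')(o) = Add(4, o) (Function('d')(o) = Add(o, 4) = Add(4, o))
Pow(Function('d')(Function('r')(Function('D')(2, -2))), 2) = Pow(Add(4, Add(-3, Pow(2, 2))), 2) = Pow(Add(4, Add(-3, 4)), 2) = Pow(Add(4, 1), 2) = Pow(5, 2) = 25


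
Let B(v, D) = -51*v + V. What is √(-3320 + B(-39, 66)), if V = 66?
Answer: I*√1265 ≈ 35.567*I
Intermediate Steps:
B(v, D) = 66 - 51*v (B(v, D) = -51*v + 66 = 66 - 51*v)
√(-3320 + B(-39, 66)) = √(-3320 + (66 - 51*(-39))) = √(-3320 + (66 + 1989)) = √(-3320 + 2055) = √(-1265) = I*√1265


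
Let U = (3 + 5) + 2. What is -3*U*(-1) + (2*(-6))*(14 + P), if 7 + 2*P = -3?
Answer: -78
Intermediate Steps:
U = 10 (U = 8 + 2 = 10)
P = -5 (P = -7/2 + (½)*(-3) = -7/2 - 3/2 = -5)
-3*U*(-1) + (2*(-6))*(14 + P) = -3*10*(-1) + (2*(-6))*(14 - 5) = -30*(-1) - 12*9 = 30 - 108 = -78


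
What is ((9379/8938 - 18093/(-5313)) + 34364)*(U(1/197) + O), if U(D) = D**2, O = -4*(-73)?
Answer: 6165016735710445211/614315345182 ≈ 1.0036e+7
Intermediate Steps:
O = 292 (O = -2*(-146) = 292)
((9379/8938 - 18093/(-5313)) + 34364)*(U(1/197) + O) = ((9379/8938 - 18093/(-5313)) + 34364)*((1/197)**2 + 292) = ((9379*(1/8938) - 18093*(-1/5313)) + 34364)*((1/197)**2 + 292) = ((9379/8938 + 6031/1771) + 34364)*(1/38809 + 292) = (70515287/15829198 + 34364)*(11332229/38809) = (544025075359/15829198)*(11332229/38809) = 6165016735710445211/614315345182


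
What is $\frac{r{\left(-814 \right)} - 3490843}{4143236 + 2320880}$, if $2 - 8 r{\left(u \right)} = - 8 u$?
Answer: $- \frac{13966627}{25856464} \approx -0.54016$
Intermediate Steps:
$r{\left(u \right)} = \frac{1}{4} + u$ ($r{\left(u \right)} = \frac{1}{4} - \frac{\left(-8\right) u}{8} = \frac{1}{4} + u$)
$\frac{r{\left(-814 \right)} - 3490843}{4143236 + 2320880} = \frac{\left(\frac{1}{4} - 814\right) - 3490843}{4143236 + 2320880} = \frac{- \frac{3255}{4} - 3490843}{6464116} = \left(- \frac{13966627}{4}\right) \frac{1}{6464116} = - \frac{13966627}{25856464}$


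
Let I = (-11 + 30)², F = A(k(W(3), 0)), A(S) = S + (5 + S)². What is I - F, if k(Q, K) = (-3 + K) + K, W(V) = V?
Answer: 360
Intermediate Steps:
k(Q, K) = -3 + 2*K
F = 1 (F = (-3 + 2*0) + (5 + (-3 + 2*0))² = (-3 + 0) + (5 + (-3 + 0))² = -3 + (5 - 3)² = -3 + 2² = -3 + 4 = 1)
I = 361 (I = 19² = 361)
I - F = 361 - 1*1 = 361 - 1 = 360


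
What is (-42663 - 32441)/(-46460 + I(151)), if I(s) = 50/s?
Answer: 5670352/3507705 ≈ 1.6165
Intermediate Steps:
(-42663 - 32441)/(-46460 + I(151)) = (-42663 - 32441)/(-46460 + 50/151) = -75104/(-46460 + 50*(1/151)) = -75104/(-46460 + 50/151) = -75104/(-7015410/151) = -75104*(-151/7015410) = 5670352/3507705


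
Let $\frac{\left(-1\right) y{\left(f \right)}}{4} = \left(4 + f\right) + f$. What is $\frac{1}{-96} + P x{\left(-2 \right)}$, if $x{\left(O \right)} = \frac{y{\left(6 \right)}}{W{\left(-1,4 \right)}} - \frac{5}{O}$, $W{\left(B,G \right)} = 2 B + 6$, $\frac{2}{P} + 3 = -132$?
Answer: $\frac{91}{480} \approx 0.18958$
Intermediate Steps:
$P = - \frac{2}{135}$ ($P = \frac{2}{-3 - 132} = \frac{2}{-135} = 2 \left(- \frac{1}{135}\right) = - \frac{2}{135} \approx -0.014815$)
$W{\left(B,G \right)} = 6 + 2 B$
$y{\left(f \right)} = -16 - 8 f$ ($y{\left(f \right)} = - 4 \left(\left(4 + f\right) + f\right) = - 4 \left(4 + 2 f\right) = -16 - 8 f$)
$x{\left(O \right)} = -16 - \frac{5}{O}$ ($x{\left(O \right)} = \frac{-16 - 48}{6 + 2 \left(-1\right)} - \frac{5}{O} = \frac{-16 - 48}{6 - 2} - \frac{5}{O} = - \frac{64}{4} - \frac{5}{O} = \left(-64\right) \frac{1}{4} - \frac{5}{O} = -16 - \frac{5}{O}$)
$\frac{1}{-96} + P x{\left(-2 \right)} = \frac{1}{-96} - \frac{2 \left(-16 - \frac{5}{-2}\right)}{135} = - \frac{1}{96} - \frac{2 \left(-16 - - \frac{5}{2}\right)}{135} = - \frac{1}{96} - \frac{2 \left(-16 + \frac{5}{2}\right)}{135} = - \frac{1}{96} - - \frac{1}{5} = - \frac{1}{96} + \frac{1}{5} = \frac{91}{480}$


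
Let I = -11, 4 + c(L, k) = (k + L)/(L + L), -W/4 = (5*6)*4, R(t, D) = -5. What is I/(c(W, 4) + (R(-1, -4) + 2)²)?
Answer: -2640/1319 ≈ -2.0015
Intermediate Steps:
W = -480 (W = -4*5*6*4 = -120*4 = -4*120 = -480)
c(L, k) = -4 + (L + k)/(2*L) (c(L, k) = -4 + (k + L)/(L + L) = -4 + (L + k)/((2*L)) = -4 + (L + k)*(1/(2*L)) = -4 + (L + k)/(2*L))
I/(c(W, 4) + (R(-1, -4) + 2)²) = -11/((½)*(4 - 7*(-480))/(-480) + (-5 + 2)²) = -11/((½)*(-1/480)*(4 + 3360) + (-3)²) = -11/((½)*(-1/480)*3364 + 9) = -11/(-841/240 + 9) = -11/(1319/240) = (240/1319)*(-11) = -2640/1319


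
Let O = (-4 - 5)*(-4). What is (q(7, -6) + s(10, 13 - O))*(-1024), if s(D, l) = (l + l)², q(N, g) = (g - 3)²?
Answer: -2249728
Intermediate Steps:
q(N, g) = (-3 + g)²
O = 36 (O = -9*(-4) = 36)
s(D, l) = 4*l² (s(D, l) = (2*l)² = 4*l²)
(q(7, -6) + s(10, 13 - O))*(-1024) = ((-3 - 6)² + 4*(13 - 1*36)²)*(-1024) = ((-9)² + 4*(13 - 36)²)*(-1024) = (81 + 4*(-23)²)*(-1024) = (81 + 4*529)*(-1024) = (81 + 2116)*(-1024) = 2197*(-1024) = -2249728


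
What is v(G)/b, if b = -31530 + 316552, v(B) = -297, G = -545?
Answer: -297/285022 ≈ -0.0010420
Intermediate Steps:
b = 285022
v(G)/b = -297/285022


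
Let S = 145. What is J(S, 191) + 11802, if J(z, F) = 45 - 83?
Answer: 11764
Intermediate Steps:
J(z, F) = -38
J(S, 191) + 11802 = -38 + 11802 = 11764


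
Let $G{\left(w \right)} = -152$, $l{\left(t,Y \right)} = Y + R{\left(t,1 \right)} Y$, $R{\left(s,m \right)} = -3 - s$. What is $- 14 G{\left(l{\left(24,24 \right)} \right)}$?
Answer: $2128$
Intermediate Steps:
$l{\left(t,Y \right)} = Y + Y \left(-3 - t\right)$ ($l{\left(t,Y \right)} = Y + \left(-3 - t\right) Y = Y + Y \left(-3 - t\right)$)
$- 14 G{\left(l{\left(24,24 \right)} \right)} = \left(-14\right) \left(-152\right) = 2128$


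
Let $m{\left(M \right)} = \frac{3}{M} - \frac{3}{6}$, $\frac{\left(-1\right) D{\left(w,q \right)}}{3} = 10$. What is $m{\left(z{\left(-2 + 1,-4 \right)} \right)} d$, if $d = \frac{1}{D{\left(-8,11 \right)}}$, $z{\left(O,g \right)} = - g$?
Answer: $- \frac{1}{120} \approx -0.0083333$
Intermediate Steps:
$D{\left(w,q \right)} = -30$ ($D{\left(w,q \right)} = \left(-3\right) 10 = -30$)
$m{\left(M \right)} = - \frac{1}{2} + \frac{3}{M}$ ($m{\left(M \right)} = \frac{3}{M} - \frac{1}{2} = - \frac{1}{2} + \frac{3}{M}$)
$d = - \frac{1}{30}$ ($d = \frac{1}{-30} = - \frac{1}{30} \approx -0.033333$)
$m{\left(z{\left(-2 + 1,-4 \right)} \right)} d = \frac{6 - \left(-1\right) \left(-4\right)}{2 \left(\left(-1\right) \left(-4\right)\right)} \left(- \frac{1}{30}\right) = \frac{6 - 4}{2 \cdot 4} \left(- \frac{1}{30}\right) = \frac{1}{2} \cdot \frac{1}{4} \left(6 - 4\right) \left(- \frac{1}{30}\right) = \frac{1}{2} \cdot \frac{1}{4} \cdot 2 \left(- \frac{1}{30}\right) = \frac{1}{4} \left(- \frac{1}{30}\right) = - \frac{1}{120}$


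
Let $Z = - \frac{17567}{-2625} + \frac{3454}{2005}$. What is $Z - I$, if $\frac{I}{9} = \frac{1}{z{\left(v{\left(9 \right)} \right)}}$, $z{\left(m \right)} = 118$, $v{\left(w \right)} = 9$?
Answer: $\frac{1035736981}{124209750} \approx 8.3386$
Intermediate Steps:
$I = \frac{9}{118} \approx 0.076271$
$Z = \frac{8857717}{1052625}$ ($Z = \left(-17567\right) \left(- \frac{1}{2625}\right) + 3454 \cdot \frac{1}{2005} = \frac{17567}{2625} + \frac{3454}{2005} = \frac{8857717}{1052625} \approx 8.4149$)
$Z - I = \frac{8857717}{1052625} - \frac{9}{118} = \frac{1035736981}{124209750}$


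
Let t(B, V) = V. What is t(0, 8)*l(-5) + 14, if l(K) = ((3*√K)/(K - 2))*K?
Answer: 14 + 120*I*√5/7 ≈ 14.0 + 38.333*I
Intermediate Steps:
l(K) = 3*K^(3/2)/(-2 + K) (l(K) = ((3*√K)/(-2 + K))*K = (3*√K/(-2 + K))*K = 3*K^(3/2)/(-2 + K))
t(0, 8)*l(-5) + 14 = 8*(3*(-5)^(3/2)/(-2 - 5)) + 14 = 8*(3*(-5*I*√5)/(-7)) + 14 = 8*(3*(-5*I*√5)*(-⅐)) + 14 = 8*(15*I*√5/7) + 14 = 120*I*√5/7 + 14 = 14 + 120*I*√5/7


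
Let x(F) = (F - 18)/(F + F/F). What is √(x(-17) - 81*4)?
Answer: I*√5149/4 ≈ 17.939*I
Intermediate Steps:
x(F) = (-18 + F)/(1 + F) (x(F) = (-18 + F)/(F + 1) = (-18 + F)/(1 + F))
√(x(-17) - 81*4) = √((-18 - 17)/(1 - 17) - 81*4) = √(-35/(-16) - 324) = √(-1/16*(-35) - 324) = √(35/16 - 324) = √(-5149/16) = I*√5149/4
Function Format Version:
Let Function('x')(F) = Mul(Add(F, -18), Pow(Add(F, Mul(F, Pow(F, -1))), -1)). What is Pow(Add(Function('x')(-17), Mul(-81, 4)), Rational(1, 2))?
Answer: Mul(Rational(1, 4), I, Pow(5149, Rational(1, 2))) ≈ Mul(17.939, I)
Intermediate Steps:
Function('x')(F) = Mul(Pow(Add(1, F), -1), Add(-18, F)) (Function('x')(F) = Mul(Add(-18, F), Pow(Add(F, 1), -1)) = Mul(Add(-18, F), Pow(Add(1, F), -1)) = Mul(Pow(Add(1, F), -1), Add(-18, F)))
Pow(Add(Function('x')(-17), Mul(-81, 4)), Rational(1, 2)) = Pow(Add(Mul(Pow(Add(1, -17), -1), Add(-18, -17)), Mul(-81, 4)), Rational(1, 2)) = Pow(Add(Mul(Pow(-16, -1), -35), -324), Rational(1, 2)) = Pow(Add(Mul(Rational(-1, 16), -35), -324), Rational(1, 2)) = Pow(Add(Rational(35, 16), -324), Rational(1, 2)) = Pow(Rational(-5149, 16), Rational(1, 2)) = Mul(Rational(1, 4), I, Pow(5149, Rational(1, 2)))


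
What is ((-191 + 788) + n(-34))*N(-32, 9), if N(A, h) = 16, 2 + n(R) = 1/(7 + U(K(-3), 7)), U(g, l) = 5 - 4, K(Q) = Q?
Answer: 9522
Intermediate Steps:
U(g, l) = 1
n(R) = -15/8 (n(R) = -2 + 1/(7 + 1) = -2 + 1/8 = -2 + ⅛ = -15/8)
((-191 + 788) + n(-34))*N(-32, 9) = ((-191 + 788) - 15/8)*16 = (597 - 15/8)*16 = (4761/8)*16 = 9522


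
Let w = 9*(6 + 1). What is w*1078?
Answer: 67914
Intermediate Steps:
w = 63 (w = 9*7 = 63)
w*1078 = 63*1078 = 67914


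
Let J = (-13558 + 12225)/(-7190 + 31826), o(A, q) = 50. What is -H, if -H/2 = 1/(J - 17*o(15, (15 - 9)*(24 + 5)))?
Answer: -49272/20941933 ≈ -0.0023528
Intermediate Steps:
J = -1333/24636 ≈ -0.054108
H = 49272/20941933 (H = -2/(-1333/24636 - 17*50) = -2/(-1333/24636 - 850) = -2/(-20941933/24636) = -2*(-24636/20941933) = 49272/20941933 ≈ 0.0023528)
-H = -1*49272/20941933 = -49272/20941933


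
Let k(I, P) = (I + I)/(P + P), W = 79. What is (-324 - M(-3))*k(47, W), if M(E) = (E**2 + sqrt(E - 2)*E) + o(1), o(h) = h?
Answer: -15698/79 + 141*I*sqrt(5)/79 ≈ -198.71 + 3.991*I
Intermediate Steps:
k(I, P) = I/P (k(I, P) = (2*I)/((2*P)) = (2*I)*(1/(2*P)) = I/P)
M(E) = 1 + E**2 + E*sqrt(-2 + E) (M(E) = (E**2 + sqrt(E - 2)*E) + 1 = (E**2 + sqrt(-2 + E)*E) + 1 = (E**2 + E*sqrt(-2 + E)) + 1 = 1 + E**2 + E*sqrt(-2 + E))
(-324 - M(-3))*k(47, W) = (-324 - (1 + (-3)**2 - 3*sqrt(-2 - 3)))*(47/79) = (-324 - (1 + 9 - 3*I*sqrt(5)))*(47*(1/79)) = (-324 - (1 + 9 - 3*I*sqrt(5)))*(47/79) = (-324 - (10 - 3*I*sqrt(5)))*(47/79) = (-324 + (-10 + 3*I*sqrt(5)))*(47/79) = (-334 + 3*I*sqrt(5))*(47/79) = -15698/79 + 141*I*sqrt(5)/79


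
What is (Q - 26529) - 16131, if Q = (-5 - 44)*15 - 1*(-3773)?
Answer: -39622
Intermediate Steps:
Q = 3038 (Q = -49*15 + 3773 = -735 + 3773 = 3038)
(Q - 26529) - 16131 = (3038 - 26529) - 16131 = -23491 - 16131 = -39622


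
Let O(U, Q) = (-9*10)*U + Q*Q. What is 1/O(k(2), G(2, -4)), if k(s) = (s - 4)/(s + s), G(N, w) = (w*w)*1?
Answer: 1/301 ≈ 0.0033223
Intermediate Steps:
G(N, w) = w² (G(N, w) = w²*1 = w²)
k(s) = (-4 + s)/(2*s) (k(s) = (-4 + s)/((2*s)) = (-4 + s)*(1/(2*s)) = (-4 + s)/(2*s))
O(U, Q) = Q² - 90*U (O(U, Q) = -90*U + Q² = Q² - 90*U)
1/O(k(2), G(2, -4)) = 1/(((-4)²)² - 45*(-4 + 2)/2) = 1/(16² - 45*(-2)/2) = 1/(256 - 90*(-½)) = 1/(256 + 45) = 1/301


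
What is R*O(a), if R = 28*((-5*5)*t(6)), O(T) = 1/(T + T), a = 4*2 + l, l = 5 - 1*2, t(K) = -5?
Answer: 1750/11 ≈ 159.09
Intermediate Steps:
l = 3 (l = 5 - 2 = 3)
a = 11 (a = 4*2 + 3 = 8 + 3 = 11)
O(T) = 1/(2*T)
R = 3500 (R = 28*(-5*5*(-5)) = 28*(-25*(-5)) = 28*125 = 3500)
R*O(a) = 3500*((½)/11) = 3500*((½)*(1/11)) = 3500*(1/22) = 1750/11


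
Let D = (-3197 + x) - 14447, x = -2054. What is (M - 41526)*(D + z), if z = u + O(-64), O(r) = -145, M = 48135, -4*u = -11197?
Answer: -450568575/4 ≈ -1.1264e+8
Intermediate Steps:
u = 11197/4 (u = -¼*(-11197) = 11197/4 ≈ 2799.3)
z = 10617/4 (z = 11197/4 - 145 = 10617/4 ≈ 2654.3)
D = -19698 (D = (-3197 - 2054) - 14447 = -5251 - 14447 = -19698)
(M - 41526)*(D + z) = (48135 - 41526)*(-19698 + 10617/4) = 6609*(-68175/4) = -450568575/4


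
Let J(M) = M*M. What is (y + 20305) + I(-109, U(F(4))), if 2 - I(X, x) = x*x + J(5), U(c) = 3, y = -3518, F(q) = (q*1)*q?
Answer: 16755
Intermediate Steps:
J(M) = M²
F(q) = q² (F(q) = q*q = q²)
I(X, x) = -23 - x² (I(X, x) = 2 - (x*x + 5²) = 2 - (x² + 25) = 2 - (25 + x²) = 2 + (-25 - x²) = -23 - x²)
(y + 20305) + I(-109, U(F(4))) = (-3518 + 20305) + (-23 - 1*3²) = 16787 + (-23 - 1*9) = 16787 + (-23 - 9) = 16787 - 32 = 16755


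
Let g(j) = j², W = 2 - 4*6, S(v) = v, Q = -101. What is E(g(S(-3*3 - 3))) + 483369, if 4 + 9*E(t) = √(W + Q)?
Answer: 4350317/9 + I*√123/9 ≈ 4.8337e+5 + 1.2323*I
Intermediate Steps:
W = -22 (W = 2 - 24 = -22)
E(t) = -4/9 + I*√123/9 (E(t) = -4/9 + √(-22 - 101)/9 = -4/9 + √(-123)/9 = -4/9 + (I*√123)/9 = -4/9 + I*√123/9)
E(g(S(-3*3 - 3))) + 483369 = (-4/9 + I*√123/9) + 483369 = 4350317/9 + I*√123/9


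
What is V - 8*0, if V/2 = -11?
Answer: -22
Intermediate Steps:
V = -22 (V = 2*(-11) = -22)
V - 8*0 = -22 - 8*0 = -22 + 0 = -22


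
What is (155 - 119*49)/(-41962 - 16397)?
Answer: 1892/19453 ≈ 0.097260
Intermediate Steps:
(155 - 119*49)/(-41962 - 16397) = (155 - 5831)/(-58359) = -5676*(-1/58359) = 1892/19453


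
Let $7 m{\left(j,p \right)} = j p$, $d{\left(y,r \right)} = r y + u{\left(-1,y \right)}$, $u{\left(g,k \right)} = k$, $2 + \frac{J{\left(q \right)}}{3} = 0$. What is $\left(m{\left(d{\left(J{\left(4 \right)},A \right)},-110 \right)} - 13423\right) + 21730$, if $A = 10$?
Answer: $\frac{65409}{7} \approx 9344.1$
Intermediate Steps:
$J{\left(q \right)} = -6$ ($J{\left(q \right)} = -6 + 3 \cdot 0 = -6 + 0 = -6$)
$d{\left(y,r \right)} = y + r y$ ($d{\left(y,r \right)} = r y + y = y + r y$)
$m{\left(j,p \right)} = \frac{j p}{7}$
$\left(m{\left(d{\left(J{\left(4 \right)},A \right)},-110 \right)} - 13423\right) + 21730 = \left(\frac{1}{7} \left(- 6 \left(1 + 10\right)\right) \left(-110\right) - 13423\right) + 21730 = \left(\frac{1}{7} \left(\left(-6\right) 11\right) \left(-110\right) - 13423\right) + 21730 = \left(\frac{1}{7} \left(-66\right) \left(-110\right) - 13423\right) + 21730 = \left(\frac{7260}{7} - 13423\right) + 21730 = - \frac{86701}{7} + 21730 = \frac{65409}{7}$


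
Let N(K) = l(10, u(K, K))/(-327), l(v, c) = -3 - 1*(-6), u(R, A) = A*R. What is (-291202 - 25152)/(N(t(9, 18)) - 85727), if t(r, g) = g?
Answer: 17241293/4672122 ≈ 3.6903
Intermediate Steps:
l(v, c) = 3 (l(v, c) = -3 + 6 = 3)
N(K) = -1/109 (N(K) = 3/(-327) = 3*(-1/327) = -1/109)
(-291202 - 25152)/(N(t(9, 18)) - 85727) = (-291202 - 25152)/(-1/109 - 85727) = -316354/(-9344244/109) = -316354*(-109/9344244) = 17241293/4672122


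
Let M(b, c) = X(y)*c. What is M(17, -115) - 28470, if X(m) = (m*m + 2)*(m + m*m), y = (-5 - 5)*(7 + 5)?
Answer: -23650992870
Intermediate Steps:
y = -120 (y = -10*12 = -120)
X(m) = (2 + m²)*(m + m²) (X(m) = (m² + 2)*(m + m²) = (2 + m²)*(m + m²))
M(b, c) = 205660560*c (M(b, c) = (-120*(2 + (-120)² + (-120)³ + 2*(-120)))*c = (-120*(2 + 14400 - 1728000 - 240))*c = (-120*(-1713838))*c = 205660560*c)
M(17, -115) - 28470 = 205660560*(-115) - 28470 = -23650964400 - 28470 = -23650992870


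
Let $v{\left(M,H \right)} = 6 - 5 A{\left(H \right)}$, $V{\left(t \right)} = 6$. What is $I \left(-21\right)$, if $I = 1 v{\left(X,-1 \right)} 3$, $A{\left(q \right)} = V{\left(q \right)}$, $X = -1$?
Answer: $1512$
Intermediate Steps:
$A{\left(q \right)} = 6$
$v{\left(M,H \right)} = -24$ ($v{\left(M,H \right)} = 6 - 30 = -24$)
$I = -72$ ($I = 1 \left(-24\right) 3 = \left(-24\right) 3 = -72$)
$I \left(-21\right) = \left(-72\right) \left(-21\right) = 1512$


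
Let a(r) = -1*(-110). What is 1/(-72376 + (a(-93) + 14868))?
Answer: -1/57398 ≈ -1.7422e-5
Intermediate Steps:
a(r) = 110
1/(-72376 + (a(-93) + 14868)) = 1/(-72376 + (110 + 14868)) = 1/(-72376 + 14978) = 1/(-57398) = -1/57398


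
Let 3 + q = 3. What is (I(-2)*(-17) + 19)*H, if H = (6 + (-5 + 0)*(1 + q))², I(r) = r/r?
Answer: 2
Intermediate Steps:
I(r) = 1
q = 0 (q = -3 + 3 = 0)
H = 1 (H = (6 + (-5 + 0)*(1 + 0))² = (6 - 5*1)² = (6 - 5)² = 1² = 1)
(I(-2)*(-17) + 19)*H = (1*(-17) + 19)*1 = (-17 + 19)*1 = 2*1 = 2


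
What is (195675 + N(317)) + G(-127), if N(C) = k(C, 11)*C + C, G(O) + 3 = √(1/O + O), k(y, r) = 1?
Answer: 196306 + I*√2048510/127 ≈ 1.9631e+5 + 11.27*I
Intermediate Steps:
G(O) = -3 + √(O + 1/O) (G(O) = -3 + √(1/O + O) = -3 + √(O + 1/O))
N(C) = 2*C (N(C) = 1*C + C = C + C = 2*C)
(195675 + N(317)) + G(-127) = (195675 + 2*317) + (-3 + √(-127 + 1/(-127))) = (195675 + 634) + (-3 + √(-127 - 1/127)) = 196309 + (-3 + √(-16130/127)) = 196309 + (-3 + I*√2048510/127) = 196306 + I*√2048510/127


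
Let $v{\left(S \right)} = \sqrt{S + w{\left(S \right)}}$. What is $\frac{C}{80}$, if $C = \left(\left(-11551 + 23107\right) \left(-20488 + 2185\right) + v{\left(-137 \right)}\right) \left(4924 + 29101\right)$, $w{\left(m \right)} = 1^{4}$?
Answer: $- \frac{359830482435}{4} + \frac{6805 i \sqrt{34}}{8} \approx -8.9958 \cdot 10^{10} + 4960.0 i$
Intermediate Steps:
$w{\left(m \right)} = 1$
$v{\left(S \right)} = \sqrt{1 + S}$ ($v{\left(S \right)} = \sqrt{S + 1} = \sqrt{1 + S}$)
$C = -7196609648700 + 68050 i \sqrt{34}$ ($C = \left(\left(-11551 + 23107\right) \left(-20488 + 2185\right) + \sqrt{1 - 137}\right) \left(4924 + 29101\right) = \left(11556 \left(-18303\right) + \sqrt{-136}\right) 34025 = \left(-211509468 + 2 i \sqrt{34}\right) 34025 = -7196609648700 + 68050 i \sqrt{34} \approx -7.1966 \cdot 10^{12} + 3.968 \cdot 10^{5} i$)
$\frac{C}{80} = \frac{-7196609648700 + 68050 i \sqrt{34}}{80} = \left(-7196609648700 + 68050 i \sqrt{34}\right) \frac{1}{80} = - \frac{359830482435}{4} + \frac{6805 i \sqrt{34}}{8}$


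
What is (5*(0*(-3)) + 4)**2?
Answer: 16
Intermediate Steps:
(5*(0*(-3)) + 4)**2 = (5*0 + 4)**2 = (0 + 4)**2 = 4**2 = 16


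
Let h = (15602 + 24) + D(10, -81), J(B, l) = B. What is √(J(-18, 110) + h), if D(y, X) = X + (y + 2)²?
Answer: √15671 ≈ 125.18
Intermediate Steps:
D(y, X) = X + (2 + y)²
h = 15689 (h = (15602 + 24) + (-81 + (2 + 10)²) = 15626 + (-81 + 12²) = 15626 + (-81 + 144) = 15626 + 63 = 15689)
√(J(-18, 110) + h) = √(-18 + 15689) = √15671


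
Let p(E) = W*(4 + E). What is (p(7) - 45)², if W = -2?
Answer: 4489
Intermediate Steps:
p(E) = -8 - 2*E (p(E) = -2*(4 + E) = -8 - 2*E)
(p(7) - 45)² = ((-8 - 2*7) - 45)² = ((-8 - 14) - 45)² = (-22 - 45)² = (-67)² = 4489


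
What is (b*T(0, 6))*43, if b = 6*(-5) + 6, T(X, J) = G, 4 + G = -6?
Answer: 10320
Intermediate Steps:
G = -10 (G = -4 - 6 = -10)
T(X, J) = -10
b = -24 (b = -30 + 6 = -24)
(b*T(0, 6))*43 = -24*(-10)*43 = 240*43 = 10320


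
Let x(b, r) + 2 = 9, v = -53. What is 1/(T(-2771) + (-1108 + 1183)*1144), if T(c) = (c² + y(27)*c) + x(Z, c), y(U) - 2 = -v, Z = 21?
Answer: 1/7611843 ≈ 1.3137e-7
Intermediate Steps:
x(b, r) = 7 (x(b, r) = -2 + 9 = 7)
y(U) = 55 (y(U) = 2 - 1*(-53) = 2 + 53 = 55)
T(c) = 7 + c² + 55*c (T(c) = (c² + 55*c) + 7 = 7 + c² + 55*c)
1/(T(-2771) + (-1108 + 1183)*1144) = 1/((7 + (-2771)² + 55*(-2771)) + (-1108 + 1183)*1144) = 1/((7 + 7678441 - 152405) + 75*1144) = 1/(7526043 + 85800) = 1/7611843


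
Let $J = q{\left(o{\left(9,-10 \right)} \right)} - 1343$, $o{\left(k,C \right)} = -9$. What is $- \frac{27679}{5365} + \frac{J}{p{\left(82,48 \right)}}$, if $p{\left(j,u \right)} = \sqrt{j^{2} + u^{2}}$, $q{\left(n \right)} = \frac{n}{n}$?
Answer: $- \frac{27679}{5365} - \frac{11 \sqrt{2257}}{37} \approx -19.283$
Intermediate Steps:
$q{\left(n \right)} = 1$
$J = -1342$ ($J = 1 - 1343 = -1342$)
$- \frac{27679}{5365} + \frac{J}{p{\left(82,48 \right)}} = - \frac{27679}{5365} - \frac{1342}{\sqrt{82^{2} + 48^{2}}} = \left(-27679\right) \frac{1}{5365} - \frac{1342}{\sqrt{6724 + 2304}} = - \frac{27679}{5365} - \frac{1342}{\sqrt{9028}} = - \frac{27679}{5365} - \frac{1342}{2 \sqrt{2257}} = - \frac{27679}{5365} - 1342 \frac{\sqrt{2257}}{4514} = - \frac{27679}{5365} - \frac{11 \sqrt{2257}}{37}$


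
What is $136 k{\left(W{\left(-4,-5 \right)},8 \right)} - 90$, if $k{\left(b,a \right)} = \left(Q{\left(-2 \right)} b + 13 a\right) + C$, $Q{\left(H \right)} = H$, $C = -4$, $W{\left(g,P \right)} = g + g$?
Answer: $15686$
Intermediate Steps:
$W{\left(g,P \right)} = 2 g$
$k{\left(b,a \right)} = -4 - 2 b + 13 a$ ($k{\left(b,a \right)} = \left(- 2 b + 13 a\right) - 4 = -4 - 2 b + 13 a$)
$136 k{\left(W{\left(-4,-5 \right)},8 \right)} - 90 = 136 \left(-4 - 2 \cdot 2 \left(-4\right) + 13 \cdot 8\right) - 90 = 136 \left(-4 - -16 + 104\right) - 90 = 136 \left(-4 + 16 + 104\right) - 90 = 136 \cdot 116 - 90 = 15776 - 90 = 15686$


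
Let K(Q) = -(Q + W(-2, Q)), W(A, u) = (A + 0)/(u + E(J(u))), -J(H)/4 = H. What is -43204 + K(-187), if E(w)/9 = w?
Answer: -281546263/6545 ≈ -43017.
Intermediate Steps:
J(H) = -4*H
E(w) = 9*w
W(A, u) = -A/(35*u) (W(A, u) = (A + 0)/(u + 9*(-4*u)) = A/(u - 36*u) = A/((-35*u)) = A*(-1/(35*u)) = -A/(35*u))
K(Q) = -Q - 2/(35*Q) (K(Q) = -(Q - 1/35*(-2)/Q) = -(Q + 2/(35*Q)) = -Q - 2/(35*Q))
-43204 + K(-187) = -43204 + (-1*(-187) - 2/35/(-187)) = -43204 + (187 - 2/35*(-1/187)) = -43204 + (187 + 2/6545) = -43204 + 1223917/6545 = -281546263/6545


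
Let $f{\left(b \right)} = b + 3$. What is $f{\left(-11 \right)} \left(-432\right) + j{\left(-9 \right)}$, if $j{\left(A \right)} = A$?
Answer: $3447$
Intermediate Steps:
$f{\left(b \right)} = 3 + b$
$f{\left(-11 \right)} \left(-432\right) + j{\left(-9 \right)} = \left(3 - 11\right) \left(-432\right) - 9 = \left(-8\right) \left(-432\right) - 9 = 3456 - 9 = 3447$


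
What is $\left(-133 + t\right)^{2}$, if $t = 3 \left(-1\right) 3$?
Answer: $20164$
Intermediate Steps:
$t = -9$ ($t = \left(-3\right) 3 = -9$)
$\left(-133 + t\right)^{2} = \left(-133 - 9\right)^{2} = \left(-142\right)^{2} = 20164$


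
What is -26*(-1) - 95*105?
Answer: -9949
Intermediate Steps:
-26*(-1) - 95*105 = 26 - 9975 = -9949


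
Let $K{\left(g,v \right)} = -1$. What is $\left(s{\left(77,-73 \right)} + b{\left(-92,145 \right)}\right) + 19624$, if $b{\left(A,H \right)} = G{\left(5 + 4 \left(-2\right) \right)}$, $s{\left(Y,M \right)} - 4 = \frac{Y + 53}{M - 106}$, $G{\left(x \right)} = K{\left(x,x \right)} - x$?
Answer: $\frac{3513640}{179} \approx 19629.0$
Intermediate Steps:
$G{\left(x \right)} = -1 - x$
$s{\left(Y,M \right)} = 4 + \frac{53 + Y}{-106 + M}$ ($s{\left(Y,M \right)} = 4 + \frac{Y + 53}{M - 106} = 4 + \frac{53 + Y}{-106 + M}$)
$b{\left(A,H \right)} = 2$ ($b{\left(A,H \right)} = -1 - \left(5 + 4 \left(-2\right)\right) = -1 - \left(5 - 8\right) = -1 - -3 = -1 + 3 = 2$)
$\left(s{\left(77,-73 \right)} + b{\left(-92,145 \right)}\right) + 19624 = \left(\frac{-371 + 77 + 4 \left(-73\right)}{-106 - 73} + 2\right) + 19624 = \left(\frac{-371 + 77 - 292}{-179} + 2\right) + 19624 = \left(\left(- \frac{1}{179}\right) \left(-586\right) + 2\right) + 19624 = \left(\frac{586}{179} + 2\right) + 19624 = \frac{944}{179} + 19624 = \frac{3513640}{179}$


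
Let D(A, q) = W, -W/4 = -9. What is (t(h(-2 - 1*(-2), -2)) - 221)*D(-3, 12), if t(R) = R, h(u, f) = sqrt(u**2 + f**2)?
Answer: -7884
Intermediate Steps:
W = 36 (W = -4*(-9) = 36)
h(u, f) = sqrt(f**2 + u**2)
D(A, q) = 36
(t(h(-2 - 1*(-2), -2)) - 221)*D(-3, 12) = (sqrt((-2)**2 + (-2 - 1*(-2))**2) - 221)*36 = (sqrt(4 + (-2 + 2)**2) - 221)*36 = (sqrt(4 + 0**2) - 221)*36 = (sqrt(4 + 0) - 221)*36 = (sqrt(4) - 221)*36 = (2 - 221)*36 = -219*36 = -7884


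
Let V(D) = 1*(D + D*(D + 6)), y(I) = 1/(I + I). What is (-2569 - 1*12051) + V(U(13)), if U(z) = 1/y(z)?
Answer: -13762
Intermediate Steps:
y(I) = 1/(2*I)
U(z) = 2*z (U(z) = 1/(1/(2*z)) = 2*z)
V(D) = D + D*(6 + D) (V(D) = 1*(D + D*(6 + D)) = D + D*(6 + D))
(-2569 - 1*12051) + V(U(13)) = (-2569 - 1*12051) + (2*13)*(7 + 2*13) = (-2569 - 12051) + 26*(7 + 26) = -14620 + 26*33 = -14620 + 858 = -13762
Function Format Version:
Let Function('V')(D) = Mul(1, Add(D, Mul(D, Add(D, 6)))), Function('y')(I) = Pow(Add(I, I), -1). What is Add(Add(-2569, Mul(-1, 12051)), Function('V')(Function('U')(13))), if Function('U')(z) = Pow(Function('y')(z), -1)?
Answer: -13762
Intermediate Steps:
Function('y')(I) = Mul(Rational(1, 2), Pow(I, -1)) (Function('y')(I) = Pow(Mul(2, I), -1) = Mul(Rational(1, 2), Pow(I, -1)))
Function('U')(z) = Mul(2, z) (Function('U')(z) = Pow(Mul(Rational(1, 2), Pow(z, -1)), -1) = Mul(2, z))
Function('V')(D) = Add(D, Mul(D, Add(6, D))) (Function('V')(D) = Mul(1, Add(D, Mul(D, Add(6, D)))) = Add(D, Mul(D, Add(6, D))))
Add(Add(-2569, Mul(-1, 12051)), Function('V')(Function('U')(13))) = Add(Add(-2569, Mul(-1, 12051)), Mul(Mul(2, 13), Add(7, Mul(2, 13)))) = Add(Add(-2569, -12051), Mul(26, Add(7, 26))) = Add(-14620, Mul(26, 33)) = Add(-14620, 858) = -13762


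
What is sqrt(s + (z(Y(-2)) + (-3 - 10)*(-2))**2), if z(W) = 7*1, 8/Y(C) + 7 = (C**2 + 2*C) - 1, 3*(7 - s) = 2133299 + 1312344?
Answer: I*sqrt(10327065)/3 ≈ 1071.2*I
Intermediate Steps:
s = -3445622/3 (s = 7 - (2133299 + 1312344)/3 = 7 - 1/3*3445643 = 7 - 3445643/3 = -3445622/3 ≈ -1.1485e+6)
Y(C) = 8/(-8 + C**2 + 2*C) (Y(C) = 8/(-7 + ((C**2 + 2*C) - 1)) = 8/(-7 + (-1 + C**2 + 2*C)) = 8/(-8 + C**2 + 2*C))
z(W) = 7
sqrt(s + (z(Y(-2)) + (-3 - 10)*(-2))**2) = sqrt(-3445622/3 + (7 + (-3 - 10)*(-2))**2) = sqrt(-3445622/3 + (7 - 13*(-2))**2) = sqrt(-3445622/3 + (7 + 26)**2) = sqrt(-3445622/3 + 33**2) = sqrt(-3445622/3 + 1089) = sqrt(-3442355/3) = I*sqrt(10327065)/3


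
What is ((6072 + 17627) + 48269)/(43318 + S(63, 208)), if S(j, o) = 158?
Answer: 17992/10869 ≈ 1.6553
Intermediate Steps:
((6072 + 17627) + 48269)/(43318 + S(63, 208)) = ((6072 + 17627) + 48269)/(43318 + 158) = (23699 + 48269)/43476 = 71968*(1/43476) = 17992/10869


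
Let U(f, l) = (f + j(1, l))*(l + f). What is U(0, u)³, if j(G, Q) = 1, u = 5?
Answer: 125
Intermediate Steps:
U(f, l) = (1 + f)*(f + l) (U(f, l) = (f + 1)*(l + f) = (1 + f)*(f + l))
U(0, u)³ = (0 + 5 + 0² + 0*5)³ = (0 + 5 + 0 + 0)³ = 5³ = 125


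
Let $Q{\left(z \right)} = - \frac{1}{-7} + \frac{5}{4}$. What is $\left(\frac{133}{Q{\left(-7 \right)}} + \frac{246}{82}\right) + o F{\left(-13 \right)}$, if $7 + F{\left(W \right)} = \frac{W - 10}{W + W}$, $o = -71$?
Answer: $\frac{41549}{78} \approx 532.68$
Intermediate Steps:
$F{\left(W \right)} = -7 + \frac{-10 + W}{2 W}$ ($F{\left(W \right)} = -7 + \frac{W - 10}{W + W} = -7 + \frac{-10 + W}{2 W}$)
$Q{\left(z \right)} = \frac{39}{28}$ ($Q{\left(z \right)} = \left(-1\right) \left(- \frac{1}{7}\right) + 5 \cdot \frac{1}{4} = \frac{1}{7} + \frac{5}{4} = \frac{39}{28}$)
$\left(\frac{133}{Q{\left(-7 \right)}} + \frac{246}{82}\right) + o F{\left(-13 \right)} = \left(\frac{133}{\frac{39}{28}} + \frac{246}{82}\right) - 71 \left(- \frac{13}{2} - \frac{5}{-13}\right) = \left(133 \cdot \frac{28}{39} + 246 \cdot \frac{1}{82}\right) - 71 \left(- \frac{13}{2} - - \frac{5}{13}\right) = \left(\frac{3724}{39} + 3\right) - 71 \left(- \frac{13}{2} + \frac{5}{13}\right) = \frac{3841}{39} - - \frac{11289}{26} = \frac{3841}{39} + \frac{11289}{26} = \frac{41549}{78}$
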